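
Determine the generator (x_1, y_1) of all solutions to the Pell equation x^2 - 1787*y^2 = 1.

(x, y) = (216226, 5115)

First expand sqrt(1787) as a continued fraction. With x_i = (sqrt(1787) + m_i)/d_i and (m_0, d_0) = (0, 1): a_0 = floor(sqrt(1787)) = 42, since 42^2 = 1764 <= 1787 < 1849 = 43^2.
Iterate m_{i+1} = d_i*a_i - m_i, d_{i+1} = (1787 - m_{i+1}^2)/d_i, a_{i+1} = floor((a_0 + m_{i+1})/d_{i+1}):
  m_1 = 1*42 - 0 = 42, d_1 = (1787 - 42^2)/1 = 23/1 = 23, a_1 = floor((42 + 42)/23) = 3.
  m_2 = 23*3 - 42 = 27, d_2 = (1787 - 27^2)/23 = 1058/23 = 46, a_2 = floor((42 + 27)/46) = 1.
  m_3 = 46*1 - 27 = 19, d_3 = (1787 - 19^2)/46 = 1426/46 = 31, a_3 = floor((42 + 19)/31) = 1.
  m_4 = 31*1 - 19 = 12, d_4 = (1787 - 12^2)/31 = 1643/31 = 53, a_4 = floor((42 + 12)/53) = 1.
  m_5 = 53*1 - 12 = 41, d_5 = (1787 - 41^2)/53 = 106/53 = 2, a_5 = floor((42 + 41)/2) = 41.
  m_6 = 2*41 - 41 = 41, d_6 = (1787 - 41^2)/2 = 106/2 = 53, a_6 = floor((42 + 41)/53) = 1.
  m_7 = 53*1 - 41 = 12, d_7 = (1787 - 12^2)/53 = 1643/53 = 31, a_7 = floor((42 + 12)/31) = 1.
  m_8 = 31*1 - 12 = 19, d_8 = (1787 - 19^2)/31 = 1426/31 = 46, a_8 = floor((42 + 19)/46) = 1.
  m_9 = 46*1 - 19 = 27, d_9 = (1787 - 27^2)/46 = 1058/46 = 23, a_9 = floor((42 + 27)/23) = 3.
  m_10 = 23*3 - 27 = 42, d_10 = (1787 - 42^2)/23 = 23/23 = 1, a_10 = floor((42 + 42)/1) = 84.
  m_11 = 1*84 - 42 = 42, d_11 = (1787 - 42^2)/1 = 23/1 = 23: (m_11, d_11) = (m_1, d_1) = (42, 23), so from here the quotients repeat a_1, ..., a_10; the period length is 10.
So sqrt(1787) = [42; (3, 1, 1, 1, 41, 1, 1, 1, 3, 84)] with period length k = 10.
k is even, so the fundamental solution of x^2 - 1787y^2 = 1 is (p_{k-1}, q_{k-1}) = (p_9, q_9); compute convergents through index 9.
Convergents (p_i = a_i*p_{i-1} + p_{i-2}, q_i = a_i*q_{i-1} + q_{i-2} with p_{-2}=0, p_{-1}=1, q_{-2}=1, q_{-1}=0):
  i=0: a_0=42, p_0 = 42*1 + 0 = 42, q_0 = 42*0 + 1 = 1.
  i=1: a_1=3, p_1 = 3*42 + 1 = 127, q_1 = 3*1 + 0 = 3.
  i=2: a_2=1, p_2 = 1*127 + 42 = 169, q_2 = 1*3 + 1 = 4.
  i=3: a_3=1, p_3 = 1*169 + 127 = 296, q_3 = 1*4 + 3 = 7.
  i=4: a_4=1, p_4 = 1*296 + 169 = 465, q_4 = 1*7 + 4 = 11.
  i=5: a_5=41, p_5 = 41*465 + 296 = 19361, q_5 = 41*11 + 7 = 458.
  i=6: a_6=1, p_6 = 1*19361 + 465 = 19826, q_6 = 1*458 + 11 = 469.
  i=7: a_7=1, p_7 = 1*19826 + 19361 = 39187, q_7 = 1*469 + 458 = 927.
  i=8: a_8=1, p_8 = 1*39187 + 19826 = 59013, q_8 = 1*927 + 469 = 1396.
  i=9: a_9=3, p_9 = 3*59013 + 39187 = 216226, q_9 = 3*1396 + 927 = 5115.
Check: 216226^2 - 1787*5115^2 = 46753683076 - 46753683075 = 1, so (x, y) = (216226, 5115) solves the equation, and by the theorem it is the least positive solution.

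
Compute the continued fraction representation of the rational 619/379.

[1; 1, 1, 1, 2, 1, 1, 1, 12]

Run the Euclidean algorithm on 619 and 379; the successive quotients are the partial quotients a_0, a_1, ... (each step inverts the fractional part left over by the previous one):
  619 = 1*379 + 240, so a_0 = 1.
  379 = 1*240 + 139, so a_1 = 1.
  240 = 1*139 + 101, so a_2 = 1.
  139 = 1*101 + 38, so a_3 = 1.
  101 = 2*38 + 25, so a_4 = 2.
  38 = 1*25 + 13, so a_5 = 1.
  25 = 1*13 + 12, so a_6 = 1.
  13 = 1*12 + 1, so a_7 = 1.
  12 = 12*1 + 0, so a_8 = 12.
The remainder reaches 0 after 9 divisions, so the expansion has 9 partial quotients, read off in order.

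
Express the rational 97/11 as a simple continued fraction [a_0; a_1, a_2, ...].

Run the Euclidean algorithm on 97 and 11; the successive quotients are the partial quotients a_0, a_1, ... (each step inverts the fractional part left over by the previous one):
  97 = 8*11 + 9, so a_0 = 8.
  11 = 1*9 + 2, so a_1 = 1.
  9 = 4*2 + 1, so a_2 = 4.
  2 = 2*1 + 0, so a_3 = 2.
The remainder reaches 0 after 4 divisions, so the expansion has 4 partial quotients, read off in order.

[8; 1, 4, 2]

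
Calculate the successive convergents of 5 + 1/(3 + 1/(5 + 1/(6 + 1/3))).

Using the convergent recurrence p_i = a_i*p_{i-1} + p_{i-2}, q_i = a_i*q_{i-1} + q_{i-2} with p_{-2}=0, p_{-1}=1, q_{-2}=1, q_{-1}=0:
  i=0: a_0=5, p_0 = 5*1 + 0 = 5, q_0 = 5*0 + 1 = 1.
  i=1: a_1=3, p_1 = 3*5 + 1 = 16, q_1 = 3*1 + 0 = 3.
  i=2: a_2=5, p_2 = 5*16 + 5 = 85, q_2 = 5*3 + 1 = 16.
  i=3: a_3=6, p_3 = 6*85 + 16 = 526, q_3 = 6*16 + 3 = 99.
  i=4: a_4=3, p_4 = 3*526 + 85 = 1663, q_4 = 3*99 + 16 = 313.

5/1, 16/3, 85/16, 526/99, 1663/313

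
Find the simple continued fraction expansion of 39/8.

[4; 1, 7]

Run the Euclidean algorithm on 39 and 8; the successive quotients are the partial quotients a_0, a_1, ... (each step inverts the fractional part left over by the previous one):
  39 = 4*8 + 7, so a_0 = 4.
  8 = 1*7 + 1, so a_1 = 1.
  7 = 7*1 + 0, so a_2 = 7.
The remainder reaches 0 after 3 divisions, so the expansion has 3 partial quotients, read off in order.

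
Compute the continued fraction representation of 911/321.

[2; 1, 5, 5, 1, 3, 2]

Run the Euclidean algorithm on 911 and 321; the successive quotients are the partial quotients a_0, a_1, ... (each step inverts the fractional part left over by the previous one):
  911 = 2*321 + 269, so a_0 = 2.
  321 = 1*269 + 52, so a_1 = 1.
  269 = 5*52 + 9, so a_2 = 5.
  52 = 5*9 + 7, so a_3 = 5.
  9 = 1*7 + 2, so a_4 = 1.
  7 = 3*2 + 1, so a_5 = 3.
  2 = 2*1 + 0, so a_6 = 2.
The remainder reaches 0 after 7 divisions, so the expansion has 7 partial quotients, read off in order.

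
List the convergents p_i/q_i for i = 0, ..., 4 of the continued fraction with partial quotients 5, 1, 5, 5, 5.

5/1, 6/1, 35/6, 181/31, 940/161

Using the convergent recurrence p_i = a_i*p_{i-1} + p_{i-2}, q_i = a_i*q_{i-1} + q_{i-2} with p_{-2}=0, p_{-1}=1, q_{-2}=1, q_{-1}=0:
  i=0: a_0=5, p_0 = 5*1 + 0 = 5, q_0 = 5*0 + 1 = 1.
  i=1: a_1=1, p_1 = 1*5 + 1 = 6, q_1 = 1*1 + 0 = 1.
  i=2: a_2=5, p_2 = 5*6 + 5 = 35, q_2 = 5*1 + 1 = 6.
  i=3: a_3=5, p_3 = 5*35 + 6 = 181, q_3 = 5*6 + 1 = 31.
  i=4: a_4=5, p_4 = 5*181 + 35 = 940, q_4 = 5*31 + 6 = 161.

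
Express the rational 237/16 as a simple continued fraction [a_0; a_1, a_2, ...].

[14; 1, 4, 3]

Run the Euclidean algorithm on 237 and 16; the successive quotients are the partial quotients a_0, a_1, ... (each step inverts the fractional part left over by the previous one):
  237 = 14*16 + 13, so a_0 = 14.
  16 = 1*13 + 3, so a_1 = 1.
  13 = 4*3 + 1, so a_2 = 4.
  3 = 3*1 + 0, so a_3 = 3.
The remainder reaches 0 after 4 divisions, so the expansion has 4 partial quotients, read off in order.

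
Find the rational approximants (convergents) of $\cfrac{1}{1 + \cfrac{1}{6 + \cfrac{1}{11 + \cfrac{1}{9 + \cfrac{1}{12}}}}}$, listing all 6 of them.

Using the convergent recurrence p_i = a_i*p_{i-1} + p_{i-2}, q_i = a_i*q_{i-1} + q_{i-2} with p_{-2}=0, p_{-1}=1, q_{-2}=1, q_{-1}=0:
  i=0: a_0=0, p_0 = 0*1 + 0 = 0, q_0 = 0*0 + 1 = 1.
  i=1: a_1=1, p_1 = 1*0 + 1 = 1, q_1 = 1*1 + 0 = 1.
  i=2: a_2=6, p_2 = 6*1 + 0 = 6, q_2 = 6*1 + 1 = 7.
  i=3: a_3=11, p_3 = 11*6 + 1 = 67, q_3 = 11*7 + 1 = 78.
  i=4: a_4=9, p_4 = 9*67 + 6 = 609, q_4 = 9*78 + 7 = 709.
  i=5: a_5=12, p_5 = 12*609 + 67 = 7375, q_5 = 12*709 + 78 = 8586.

0/1, 1/1, 6/7, 67/78, 609/709, 7375/8586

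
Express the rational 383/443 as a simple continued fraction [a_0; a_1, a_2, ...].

Run the Euclidean algorithm on 383 and 443; the successive quotients are the partial quotients a_0, a_1, ... (each step inverts the fractional part left over by the previous one):
  383 = 0*443 + 383, so a_0 = 0.
  443 = 1*383 + 60, so a_1 = 1.
  383 = 6*60 + 23, so a_2 = 6.
  60 = 2*23 + 14, so a_3 = 2.
  23 = 1*14 + 9, so a_4 = 1.
  14 = 1*9 + 5, so a_5 = 1.
  9 = 1*5 + 4, so a_6 = 1.
  5 = 1*4 + 1, so a_7 = 1.
  4 = 4*1 + 0, so a_8 = 4.
The remainder reaches 0 after 9 divisions, so the expansion has 9 partial quotients, read off in order.

[0; 1, 6, 2, 1, 1, 1, 1, 4]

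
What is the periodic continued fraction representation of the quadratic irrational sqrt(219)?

[14; (1, 3, 1, 28)]

Write x_i = (sqrt(219) + m_i)/d_i with (m_0, d_0) = (0, 1). a_0 = floor(sqrt(219)) = 14, since 14^2 = 196 <= 219 < 225 = 15^2.
Iterate m_{i+1} = d_i*a_i - m_i, d_{i+1} = (219 - m_{i+1}^2)/d_i, a_{i+1} = floor((a_0 + m_{i+1})/d_{i+1}):
  m_1 = 1*14 - 0 = 14, d_1 = (219 - 14^2)/1 = 23/1 = 23, a_1 = floor((14 + 14)/23) = 1.
  m_2 = 23*1 - 14 = 9, d_2 = (219 - 9^2)/23 = 138/23 = 6, a_2 = floor((14 + 9)/6) = 3.
  m_3 = 6*3 - 9 = 9, d_3 = (219 - 9^2)/6 = 138/6 = 23, a_3 = floor((14 + 9)/23) = 1.
  m_4 = 23*1 - 9 = 14, d_4 = (219 - 14^2)/23 = 23/23 = 1, a_4 = floor((14 + 14)/1) = 28.
  m_5 = 1*28 - 14 = 14, d_5 = (219 - 14^2)/1 = 23/1 = 23: (m_5, d_5) = (m_1, d_1) = (14, 23), so from here the quotients repeat a_1, ..., a_4; the period length is 4.
Hence the expansion of sqrt(219) is a_0 = 14 followed by the repeating block 1, 3, 1, 28 (period 4).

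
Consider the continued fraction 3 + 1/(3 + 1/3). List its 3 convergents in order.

3/1, 10/3, 33/10

Using the convergent recurrence p_i = a_i*p_{i-1} + p_{i-2}, q_i = a_i*q_{i-1} + q_{i-2} with p_{-2}=0, p_{-1}=1, q_{-2}=1, q_{-1}=0:
  i=0: a_0=3, p_0 = 3*1 + 0 = 3, q_0 = 3*0 + 1 = 1.
  i=1: a_1=3, p_1 = 3*3 + 1 = 10, q_1 = 3*1 + 0 = 3.
  i=2: a_2=3, p_2 = 3*10 + 3 = 33, q_2 = 3*3 + 1 = 10.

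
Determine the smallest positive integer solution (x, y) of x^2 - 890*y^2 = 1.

First expand sqrt(890) as a continued fraction. With x_i = (sqrt(890) + m_i)/d_i and (m_0, d_0) = (0, 1): a_0 = floor(sqrt(890)) = 29, since 29^2 = 841 <= 890 < 900 = 30^2.
Iterate m_{i+1} = d_i*a_i - m_i, d_{i+1} = (890 - m_{i+1}^2)/d_i, a_{i+1} = floor((a_0 + m_{i+1})/d_{i+1}):
  m_1 = 1*29 - 0 = 29, d_1 = (890 - 29^2)/1 = 49/1 = 49, a_1 = floor((29 + 29)/49) = 1.
  m_2 = 49*1 - 29 = 20, d_2 = (890 - 20^2)/49 = 490/49 = 10, a_2 = floor((29 + 20)/10) = 4.
  m_3 = 10*4 - 20 = 20, d_3 = (890 - 20^2)/10 = 490/10 = 49, a_3 = floor((29 + 20)/49) = 1.
  m_4 = 49*1 - 20 = 29, d_4 = (890 - 29^2)/49 = 49/49 = 1, a_4 = floor((29 + 29)/1) = 58.
  m_5 = 1*58 - 29 = 29, d_5 = (890 - 29^2)/1 = 49/1 = 49: (m_5, d_5) = (m_1, d_1) = (29, 49), so from here the quotients repeat a_1, ..., a_4; the period length is 4.
So sqrt(890) = [29; (1, 4, 1, 58)] with period length k = 4.
k is even, so the fundamental solution of x^2 - 890y^2 = 1 is (p_{k-1}, q_{k-1}) = (p_3, q_3); compute convergents through index 3.
Convergents (p_i = a_i*p_{i-1} + p_{i-2}, q_i = a_i*q_{i-1} + q_{i-2} with p_{-2}=0, p_{-1}=1, q_{-2}=1, q_{-1}=0):
  i=0: a_0=29, p_0 = 29*1 + 0 = 29, q_0 = 29*0 + 1 = 1.
  i=1: a_1=1, p_1 = 1*29 + 1 = 30, q_1 = 1*1 + 0 = 1.
  i=2: a_2=4, p_2 = 4*30 + 29 = 149, q_2 = 4*1 + 1 = 5.
  i=3: a_3=1, p_3 = 1*149 + 30 = 179, q_3 = 1*5 + 1 = 6.
Check: 179^2 - 890*6^2 = 32041 - 32040 = 1, so (x, y) = (179, 6) solves the equation, and by the theorem it is the least positive solution.

(x, y) = (179, 6)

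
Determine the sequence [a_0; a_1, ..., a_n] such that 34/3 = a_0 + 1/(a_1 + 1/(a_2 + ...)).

Run the Euclidean algorithm on 34 and 3; the successive quotients are the partial quotients a_0, a_1, ... (each step inverts the fractional part left over by the previous one):
  34 = 11*3 + 1, so a_0 = 11.
  3 = 3*1 + 0, so a_1 = 3.
The remainder reaches 0 after 2 divisions, so the expansion has 2 partial quotients, read off in order.

[11; 3]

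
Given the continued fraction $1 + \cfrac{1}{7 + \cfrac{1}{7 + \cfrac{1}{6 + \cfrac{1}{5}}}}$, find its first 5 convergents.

Using the convergent recurrence p_i = a_i*p_{i-1} + p_{i-2}, q_i = a_i*q_{i-1} + q_{i-2} with p_{-2}=0, p_{-1}=1, q_{-2}=1, q_{-1}=0:
  i=0: a_0=1, p_0 = 1*1 + 0 = 1, q_0 = 1*0 + 1 = 1.
  i=1: a_1=7, p_1 = 7*1 + 1 = 8, q_1 = 7*1 + 0 = 7.
  i=2: a_2=7, p_2 = 7*8 + 1 = 57, q_2 = 7*7 + 1 = 50.
  i=3: a_3=6, p_3 = 6*57 + 8 = 350, q_3 = 6*50 + 7 = 307.
  i=4: a_4=5, p_4 = 5*350 + 57 = 1807, q_4 = 5*307 + 50 = 1585.

1/1, 8/7, 57/50, 350/307, 1807/1585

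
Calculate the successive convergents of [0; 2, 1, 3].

0/1, 1/2, 1/3, 4/11

Using the convergent recurrence p_i = a_i*p_{i-1} + p_{i-2}, q_i = a_i*q_{i-1} + q_{i-2} with p_{-2}=0, p_{-1}=1, q_{-2}=1, q_{-1}=0:
  i=0: a_0=0, p_0 = 0*1 + 0 = 0, q_0 = 0*0 + 1 = 1.
  i=1: a_1=2, p_1 = 2*0 + 1 = 1, q_1 = 2*1 + 0 = 2.
  i=2: a_2=1, p_2 = 1*1 + 0 = 1, q_2 = 1*2 + 1 = 3.
  i=3: a_3=3, p_3 = 3*1 + 1 = 4, q_3 = 3*3 + 2 = 11.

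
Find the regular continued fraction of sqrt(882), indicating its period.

[29; (1, 2, 3, 6, 3, 2, 1, 58)]

Write x_i = (sqrt(882) + m_i)/d_i with (m_0, d_0) = (0, 1). a_0 = floor(sqrt(882)) = 29, since 29^2 = 841 <= 882 < 900 = 30^2.
Iterate m_{i+1} = d_i*a_i - m_i, d_{i+1} = (882 - m_{i+1}^2)/d_i, a_{i+1} = floor((a_0 + m_{i+1})/d_{i+1}):
  m_1 = 1*29 - 0 = 29, d_1 = (882 - 29^2)/1 = 41/1 = 41, a_1 = floor((29 + 29)/41) = 1.
  m_2 = 41*1 - 29 = 12, d_2 = (882 - 12^2)/41 = 738/41 = 18, a_2 = floor((29 + 12)/18) = 2.
  m_3 = 18*2 - 12 = 24, d_3 = (882 - 24^2)/18 = 306/18 = 17, a_3 = floor((29 + 24)/17) = 3.
  m_4 = 17*3 - 24 = 27, d_4 = (882 - 27^2)/17 = 153/17 = 9, a_4 = floor((29 + 27)/9) = 6.
  m_5 = 9*6 - 27 = 27, d_5 = (882 - 27^2)/9 = 153/9 = 17, a_5 = floor((29 + 27)/17) = 3.
  m_6 = 17*3 - 27 = 24, d_6 = (882 - 24^2)/17 = 306/17 = 18, a_6 = floor((29 + 24)/18) = 2.
  m_7 = 18*2 - 24 = 12, d_7 = (882 - 12^2)/18 = 738/18 = 41, a_7 = floor((29 + 12)/41) = 1.
  m_8 = 41*1 - 12 = 29, d_8 = (882 - 29^2)/41 = 41/41 = 1, a_8 = floor((29 + 29)/1) = 58.
  m_9 = 1*58 - 29 = 29, d_9 = (882 - 29^2)/1 = 41/1 = 41: (m_9, d_9) = (m_1, d_1) = (29, 41), so from here the quotients repeat a_1, ..., a_8; the period length is 8.
Hence the expansion of sqrt(882) is a_0 = 29 followed by the repeating block 1, 2, 3, 6, 3, 2, 1, 58 (period 8).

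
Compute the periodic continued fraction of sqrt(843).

Write x_i = (sqrt(843) + m_i)/d_i with (m_0, d_0) = (0, 1). a_0 = floor(sqrt(843)) = 29, since 29^2 = 841 <= 843 < 900 = 30^2.
Iterate m_{i+1} = d_i*a_i - m_i, d_{i+1} = (843 - m_{i+1}^2)/d_i, a_{i+1} = floor((a_0 + m_{i+1})/d_{i+1}):
  m_1 = 1*29 - 0 = 29, d_1 = (843 - 29^2)/1 = 2/1 = 2, a_1 = floor((29 + 29)/2) = 29.
  m_2 = 2*29 - 29 = 29, d_2 = (843 - 29^2)/2 = 2/2 = 1, a_2 = floor((29 + 29)/1) = 58.
  m_3 = 1*58 - 29 = 29, d_3 = (843 - 29^2)/1 = 2/1 = 2: (m_3, d_3) = (m_1, d_1) = (29, 2), so from here the quotients repeat a_1, a_2; the period length is 2.
Hence the expansion of sqrt(843) is a_0 = 29 followed by the repeating block 29, 58 (period 2).

[29; (29, 58)]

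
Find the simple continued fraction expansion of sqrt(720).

[26; (1, 4, 1, 52)]

Write x_i = (sqrt(720) + m_i)/d_i with (m_0, d_0) = (0, 1). a_0 = floor(sqrt(720)) = 26, since 26^2 = 676 <= 720 < 729 = 27^2.
Iterate m_{i+1} = d_i*a_i - m_i, d_{i+1} = (720 - m_{i+1}^2)/d_i, a_{i+1} = floor((a_0 + m_{i+1})/d_{i+1}):
  m_1 = 1*26 - 0 = 26, d_1 = (720 - 26^2)/1 = 44/1 = 44, a_1 = floor((26 + 26)/44) = 1.
  m_2 = 44*1 - 26 = 18, d_2 = (720 - 18^2)/44 = 396/44 = 9, a_2 = floor((26 + 18)/9) = 4.
  m_3 = 9*4 - 18 = 18, d_3 = (720 - 18^2)/9 = 396/9 = 44, a_3 = floor((26 + 18)/44) = 1.
  m_4 = 44*1 - 18 = 26, d_4 = (720 - 26^2)/44 = 44/44 = 1, a_4 = floor((26 + 26)/1) = 52.
  m_5 = 1*52 - 26 = 26, d_5 = (720 - 26^2)/1 = 44/1 = 44: (m_5, d_5) = (m_1, d_1) = (26, 44), so from here the quotients repeat a_1, ..., a_4; the period length is 4.
Hence the expansion of sqrt(720) is a_0 = 26 followed by the repeating block 1, 4, 1, 52 (period 4).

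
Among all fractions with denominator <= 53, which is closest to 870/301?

Expand x = 870/301 as a continued fraction with the Euclidean algorithm:
  870 = 2*301 + 268, so a_0 = 2.
  301 = 1*268 + 33, so a_1 = 1.
  268 = 8*33 + 4, so a_2 = 8.
  33 = 8*4 + 1, so a_3 = 8.
  4 = 4*1 + 0, so a_4 = 4.
so x = [2; 1, 8, 8, 4].
Convergents (p_i = a_i*p_{i-1} + p_{i-2}, q_i = a_i*q_{i-1} + q_{i-2} with p_{-2}=0, p_{-1}=1, q_{-2}=1, q_{-1}=0), until the denominator exceeds 53:
  i=0: a_0=2, p_0 = 2*1 + 0 = 2, q_0 = 2*0 + 1 = 1.
  i=1: a_1=1, p_1 = 1*2 + 1 = 3, q_1 = 1*1 + 0 = 1.
  i=2: a_2=8, p_2 = 8*3 + 2 = 26, q_2 = 8*1 + 1 = 9.
  i=3: a_3=8, p_3 = 8*26 + 3 = 211, q_3 = 8*9 + 1 = 73.
q_3 = 73 > 53, so the last convergent with denominator <= 53 is p_2/q_2 = 26/9.
The closest fraction with denominator <= 53 is either p_2/q_2 or the intermediate fraction (k*p_2 + p_1)/(k*q_2 + q_1) with the largest k >= 1 whose denominator stays <= 53; these approach x as k grows, and every other convergent or intermediate fraction in range is farther away.
Largest k: floor((53 - q_1)/q_2) = floor((53 - 1)/9) = 5.
That gives (5*26 + 3)/(5*9 + 1) = 133/46.
Compare the errors: |x - 26/9| = |870*9 - 26*301|/(301*9) = 4/2709, and |x - 133/46| = |870*46 - 133*301|/(301*46) = 13/13846.
Cross-multiplying, 13*2709 = 35217 < 55384 = 4*13846, so 13/13846 is smaller: the intermediate fraction 133/46 is closer to x than 26/9.

133/46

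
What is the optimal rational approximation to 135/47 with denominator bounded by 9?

23/8

Expand x = 135/47 as a continued fraction with the Euclidean algorithm:
  135 = 2*47 + 41, so a_0 = 2.
  47 = 1*41 + 6, so a_1 = 1.
  41 = 6*6 + 5, so a_2 = 6.
  6 = 1*5 + 1, so a_3 = 1.
  5 = 5*1 + 0, so a_4 = 5.
so x = [2; 1, 6, 1, 5].
Convergents (p_i = a_i*p_{i-1} + p_{i-2}, q_i = a_i*q_{i-1} + q_{i-2} with p_{-2}=0, p_{-1}=1, q_{-2}=1, q_{-1}=0), until the denominator exceeds 9:
  i=0: a_0=2, p_0 = 2*1 + 0 = 2, q_0 = 2*0 + 1 = 1.
  i=1: a_1=1, p_1 = 1*2 + 1 = 3, q_1 = 1*1 + 0 = 1.
  i=2: a_2=6, p_2 = 6*3 + 2 = 20, q_2 = 6*1 + 1 = 7.
  i=3: a_3=1, p_3 = 1*20 + 3 = 23, q_3 = 1*7 + 1 = 8.
  i=4: a_4=5, p_4 = 5*23 + 20 = 135, q_4 = 5*8 + 7 = 47.
q_4 = 47 > 9, so the last convergent with denominator <= 9 is p_3/q_3 = 23/8.
The closest fraction with denominator <= 9 is either p_3/q_3 or the intermediate fraction (k*p_3 + p_2)/(k*q_3 + q_2) with the largest k >= 1 whose denominator stays <= 9; these approach x as k grows, and every other convergent or intermediate fraction in range is farther away.
Largest k: floor((9 - q_2)/q_3) = floor((9 - 7)/8) = 0.
Since k = 0, no intermediate fraction beyond p_3/q_3 has denominator <= 9, so the convergent 23/8 is the closest (its error is |135*8 - 23*47|/(47*8) = 1/376).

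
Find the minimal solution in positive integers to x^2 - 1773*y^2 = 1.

(x, y) = (308897, 7336)

First expand sqrt(1773) as a continued fraction. With x_i = (sqrt(1773) + m_i)/d_i and (m_0, d_0) = (0, 1): a_0 = floor(sqrt(1773)) = 42, since 42^2 = 1764 <= 1773 < 1849 = 43^2.
Iterate m_{i+1} = d_i*a_i - m_i, d_{i+1} = (1773 - m_{i+1}^2)/d_i, a_{i+1} = floor((a_0 + m_{i+1})/d_{i+1}):
  m_1 = 1*42 - 0 = 42, d_1 = (1773 - 42^2)/1 = 9/1 = 9, a_1 = floor((42 + 42)/9) = 9.
  m_2 = 9*9 - 42 = 39, d_2 = (1773 - 39^2)/9 = 252/9 = 28, a_2 = floor((42 + 39)/28) = 2.
  m_3 = 28*2 - 39 = 17, d_3 = (1773 - 17^2)/28 = 1484/28 = 53, a_3 = floor((42 + 17)/53) = 1.
  m_4 = 53*1 - 17 = 36, d_4 = (1773 - 36^2)/53 = 477/53 = 9, a_4 = floor((42 + 36)/9) = 8.
  m_5 = 9*8 - 36 = 36, d_5 = (1773 - 36^2)/9 = 477/9 = 53, a_5 = floor((42 + 36)/53) = 1.
  m_6 = 53*1 - 36 = 17, d_6 = (1773 - 17^2)/53 = 1484/53 = 28, a_6 = floor((42 + 17)/28) = 2.
  m_7 = 28*2 - 17 = 39, d_7 = (1773 - 39^2)/28 = 252/28 = 9, a_7 = floor((42 + 39)/9) = 9.
  m_8 = 9*9 - 39 = 42, d_8 = (1773 - 42^2)/9 = 9/9 = 1, a_8 = floor((42 + 42)/1) = 84.
  m_9 = 1*84 - 42 = 42, d_9 = (1773 - 42^2)/1 = 9/1 = 9: (m_9, d_9) = (m_1, d_1) = (42, 9), so from here the quotients repeat a_1, ..., a_8; the period length is 8.
So sqrt(1773) = [42; (9, 2, 1, 8, 1, 2, 9, 84)] with period length k = 8.
k is even, so the fundamental solution of x^2 - 1773y^2 = 1 is (p_{k-1}, q_{k-1}) = (p_7, q_7); compute convergents through index 7.
Convergents (p_i = a_i*p_{i-1} + p_{i-2}, q_i = a_i*q_{i-1} + q_{i-2} with p_{-2}=0, p_{-1}=1, q_{-2}=1, q_{-1}=0):
  i=0: a_0=42, p_0 = 42*1 + 0 = 42, q_0 = 42*0 + 1 = 1.
  i=1: a_1=9, p_1 = 9*42 + 1 = 379, q_1 = 9*1 + 0 = 9.
  i=2: a_2=2, p_2 = 2*379 + 42 = 800, q_2 = 2*9 + 1 = 19.
  i=3: a_3=1, p_3 = 1*800 + 379 = 1179, q_3 = 1*19 + 9 = 28.
  i=4: a_4=8, p_4 = 8*1179 + 800 = 10232, q_4 = 8*28 + 19 = 243.
  i=5: a_5=1, p_5 = 1*10232 + 1179 = 11411, q_5 = 1*243 + 28 = 271.
  i=6: a_6=2, p_6 = 2*11411 + 10232 = 33054, q_6 = 2*271 + 243 = 785.
  i=7: a_7=9, p_7 = 9*33054 + 11411 = 308897, q_7 = 9*785 + 271 = 7336.
Check: 308897^2 - 1773*7336^2 = 95417356609 - 95417356608 = 1, so (x, y) = (308897, 7336) solves the equation, and by the theorem it is the least positive solution.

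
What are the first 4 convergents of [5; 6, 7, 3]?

5/1, 31/6, 222/43, 697/135

Using the convergent recurrence p_i = a_i*p_{i-1} + p_{i-2}, q_i = a_i*q_{i-1} + q_{i-2} with p_{-2}=0, p_{-1}=1, q_{-2}=1, q_{-1}=0:
  i=0: a_0=5, p_0 = 5*1 + 0 = 5, q_0 = 5*0 + 1 = 1.
  i=1: a_1=6, p_1 = 6*5 + 1 = 31, q_1 = 6*1 + 0 = 6.
  i=2: a_2=7, p_2 = 7*31 + 5 = 222, q_2 = 7*6 + 1 = 43.
  i=3: a_3=3, p_3 = 3*222 + 31 = 697, q_3 = 3*43 + 6 = 135.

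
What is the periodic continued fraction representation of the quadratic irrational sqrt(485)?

Write x_i = (sqrt(485) + m_i)/d_i with (m_0, d_0) = (0, 1). a_0 = floor(sqrt(485)) = 22, since 22^2 = 484 <= 485 < 529 = 23^2.
Iterate m_{i+1} = d_i*a_i - m_i, d_{i+1} = (485 - m_{i+1}^2)/d_i, a_{i+1} = floor((a_0 + m_{i+1})/d_{i+1}):
  m_1 = 1*22 - 0 = 22, d_1 = (485 - 22^2)/1 = 1/1 = 1, a_1 = floor((22 + 22)/1) = 44.
  m_2 = 1*44 - 22 = 22, d_2 = (485 - 22^2)/1 = 1/1 = 1: (m_2, d_2) = (m_1, d_1) = (22, 1), so from here the quotient a_1 repeats; the period length is 1.
Hence the expansion of sqrt(485) is a_0 = 22 followed by the repeating block 44 (period 1).

[22; (44)]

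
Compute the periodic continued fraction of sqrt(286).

Write x_i = (sqrt(286) + m_i)/d_i with (m_0, d_0) = (0, 1). a_0 = floor(sqrt(286)) = 16, since 16^2 = 256 <= 286 < 289 = 17^2.
Iterate m_{i+1} = d_i*a_i - m_i, d_{i+1} = (286 - m_{i+1}^2)/d_i, a_{i+1} = floor((a_0 + m_{i+1})/d_{i+1}):
  m_1 = 1*16 - 0 = 16, d_1 = (286 - 16^2)/1 = 30/1 = 30, a_1 = floor((16 + 16)/30) = 1.
  m_2 = 30*1 - 16 = 14, d_2 = (286 - 14^2)/30 = 90/30 = 3, a_2 = floor((16 + 14)/3) = 10.
  m_3 = 3*10 - 14 = 16, d_3 = (286 - 16^2)/3 = 30/3 = 10, a_3 = floor((16 + 16)/10) = 3.
  m_4 = 10*3 - 16 = 14, d_4 = (286 - 14^2)/10 = 90/10 = 9, a_4 = floor((16 + 14)/9) = 3.
  m_5 = 9*3 - 14 = 13, d_5 = (286 - 13^2)/9 = 117/9 = 13, a_5 = floor((16 + 13)/13) = 2.
  m_6 = 13*2 - 13 = 13, d_6 = (286 - 13^2)/13 = 117/13 = 9, a_6 = floor((16 + 13)/9) = 3.
  m_7 = 9*3 - 13 = 14, d_7 = (286 - 14^2)/9 = 90/9 = 10, a_7 = floor((16 + 14)/10) = 3.
  m_8 = 10*3 - 14 = 16, d_8 = (286 - 16^2)/10 = 30/10 = 3, a_8 = floor((16 + 16)/3) = 10.
  m_9 = 3*10 - 16 = 14, d_9 = (286 - 14^2)/3 = 90/3 = 30, a_9 = floor((16 + 14)/30) = 1.
  m_10 = 30*1 - 14 = 16, d_10 = (286 - 16^2)/30 = 30/30 = 1, a_10 = floor((16 + 16)/1) = 32.
  m_11 = 1*32 - 16 = 16, d_11 = (286 - 16^2)/1 = 30/1 = 30: (m_11, d_11) = (m_1, d_1) = (16, 30), so from here the quotients repeat a_1, ..., a_10; the period length is 10.
Hence the expansion of sqrt(286) is a_0 = 16 followed by the repeating block 1, 10, 3, 3, 2, 3, 3, 10, 1, 32 (period 10).

[16; (1, 10, 3, 3, 2, 3, 3, 10, 1, 32)]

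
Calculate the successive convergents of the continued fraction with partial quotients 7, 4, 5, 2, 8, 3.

Using the convergent recurrence p_i = a_i*p_{i-1} + p_{i-2}, q_i = a_i*q_{i-1} + q_{i-2} with p_{-2}=0, p_{-1}=1, q_{-2}=1, q_{-1}=0:
  i=0: a_0=7, p_0 = 7*1 + 0 = 7, q_0 = 7*0 + 1 = 1.
  i=1: a_1=4, p_1 = 4*7 + 1 = 29, q_1 = 4*1 + 0 = 4.
  i=2: a_2=5, p_2 = 5*29 + 7 = 152, q_2 = 5*4 + 1 = 21.
  i=3: a_3=2, p_3 = 2*152 + 29 = 333, q_3 = 2*21 + 4 = 46.
  i=4: a_4=8, p_4 = 8*333 + 152 = 2816, q_4 = 8*46 + 21 = 389.
  i=5: a_5=3, p_5 = 3*2816 + 333 = 8781, q_5 = 3*389 + 46 = 1213.

7/1, 29/4, 152/21, 333/46, 2816/389, 8781/1213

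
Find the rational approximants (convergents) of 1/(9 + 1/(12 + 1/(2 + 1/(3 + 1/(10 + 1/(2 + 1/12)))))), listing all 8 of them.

Using the convergent recurrence p_i = a_i*p_{i-1} + p_{i-2}, q_i = a_i*q_{i-1} + q_{i-2} with p_{-2}=0, p_{-1}=1, q_{-2}=1, q_{-1}=0:
  i=0: a_0=0, p_0 = 0*1 + 0 = 0, q_0 = 0*0 + 1 = 1.
  i=1: a_1=9, p_1 = 9*0 + 1 = 1, q_1 = 9*1 + 0 = 9.
  i=2: a_2=12, p_2 = 12*1 + 0 = 12, q_2 = 12*9 + 1 = 109.
  i=3: a_3=2, p_3 = 2*12 + 1 = 25, q_3 = 2*109 + 9 = 227.
  i=4: a_4=3, p_4 = 3*25 + 12 = 87, q_4 = 3*227 + 109 = 790.
  i=5: a_5=10, p_5 = 10*87 + 25 = 895, q_5 = 10*790 + 227 = 8127.
  i=6: a_6=2, p_6 = 2*895 + 87 = 1877, q_6 = 2*8127 + 790 = 17044.
  i=7: a_7=12, p_7 = 12*1877 + 895 = 23419, q_7 = 12*17044 + 8127 = 212655.

0/1, 1/9, 12/109, 25/227, 87/790, 895/8127, 1877/17044, 23419/212655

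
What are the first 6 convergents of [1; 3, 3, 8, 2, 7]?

Using the convergent recurrence p_i = a_i*p_{i-1} + p_{i-2}, q_i = a_i*q_{i-1} + q_{i-2} with p_{-2}=0, p_{-1}=1, q_{-2}=1, q_{-1}=0:
  i=0: a_0=1, p_0 = 1*1 + 0 = 1, q_0 = 1*0 + 1 = 1.
  i=1: a_1=3, p_1 = 3*1 + 1 = 4, q_1 = 3*1 + 0 = 3.
  i=2: a_2=3, p_2 = 3*4 + 1 = 13, q_2 = 3*3 + 1 = 10.
  i=3: a_3=8, p_3 = 8*13 + 4 = 108, q_3 = 8*10 + 3 = 83.
  i=4: a_4=2, p_4 = 2*108 + 13 = 229, q_4 = 2*83 + 10 = 176.
  i=5: a_5=7, p_5 = 7*229 + 108 = 1711, q_5 = 7*176 + 83 = 1315.

1/1, 4/3, 13/10, 108/83, 229/176, 1711/1315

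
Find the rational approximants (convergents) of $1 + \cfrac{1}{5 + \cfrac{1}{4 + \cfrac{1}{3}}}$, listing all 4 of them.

1/1, 6/5, 25/21, 81/68

Using the convergent recurrence p_i = a_i*p_{i-1} + p_{i-2}, q_i = a_i*q_{i-1} + q_{i-2} with p_{-2}=0, p_{-1}=1, q_{-2}=1, q_{-1}=0:
  i=0: a_0=1, p_0 = 1*1 + 0 = 1, q_0 = 1*0 + 1 = 1.
  i=1: a_1=5, p_1 = 5*1 + 1 = 6, q_1 = 5*1 + 0 = 5.
  i=2: a_2=4, p_2 = 4*6 + 1 = 25, q_2 = 4*5 + 1 = 21.
  i=3: a_3=3, p_3 = 3*25 + 6 = 81, q_3 = 3*21 + 5 = 68.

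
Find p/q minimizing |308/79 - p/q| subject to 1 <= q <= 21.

39/10

Expand x = 308/79 as a continued fraction with the Euclidean algorithm:
  308 = 3*79 + 71, so a_0 = 3.
  79 = 1*71 + 8, so a_1 = 1.
  71 = 8*8 + 7, so a_2 = 8.
  8 = 1*7 + 1, so a_3 = 1.
  7 = 7*1 + 0, so a_4 = 7.
so x = [3; 1, 8, 1, 7].
Convergents (p_i = a_i*p_{i-1} + p_{i-2}, q_i = a_i*q_{i-1} + q_{i-2} with p_{-2}=0, p_{-1}=1, q_{-2}=1, q_{-1}=0), until the denominator exceeds 21:
  i=0: a_0=3, p_0 = 3*1 + 0 = 3, q_0 = 3*0 + 1 = 1.
  i=1: a_1=1, p_1 = 1*3 + 1 = 4, q_1 = 1*1 + 0 = 1.
  i=2: a_2=8, p_2 = 8*4 + 3 = 35, q_2 = 8*1 + 1 = 9.
  i=3: a_3=1, p_3 = 1*35 + 4 = 39, q_3 = 1*9 + 1 = 10.
  i=4: a_4=7, p_4 = 7*39 + 35 = 308, q_4 = 7*10 + 9 = 79.
q_4 = 79 > 21, so the last convergent with denominator <= 21 is p_3/q_3 = 39/10.
The closest fraction with denominator <= 21 is either p_3/q_3 or the intermediate fraction (k*p_3 + p_2)/(k*q_3 + q_2) with the largest k >= 1 whose denominator stays <= 21; these approach x as k grows, and every other convergent or intermediate fraction in range is farther away.
Largest k: floor((21 - q_2)/q_3) = floor((21 - 9)/10) = 1.
That gives (1*39 + 35)/(1*10 + 9) = 74/19.
Compare the errors: |x - 39/10| = |308*10 - 39*79|/(79*10) = 1/790, and |x - 74/19| = |308*19 - 74*79|/(79*19) = 6/1501.
Cross-multiplying, 1*1501 = 1501 < 4740 = 6*790, so 1/790 is smaller: the convergent 39/10 is closer to x than 74/19.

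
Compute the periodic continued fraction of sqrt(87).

Write x_i = (sqrt(87) + m_i)/d_i with (m_0, d_0) = (0, 1). a_0 = floor(sqrt(87)) = 9, since 9^2 = 81 <= 87 < 100 = 10^2.
Iterate m_{i+1} = d_i*a_i - m_i, d_{i+1} = (87 - m_{i+1}^2)/d_i, a_{i+1} = floor((a_0 + m_{i+1})/d_{i+1}):
  m_1 = 1*9 - 0 = 9, d_1 = (87 - 9^2)/1 = 6/1 = 6, a_1 = floor((9 + 9)/6) = 3.
  m_2 = 6*3 - 9 = 9, d_2 = (87 - 9^2)/6 = 6/6 = 1, a_2 = floor((9 + 9)/1) = 18.
  m_3 = 1*18 - 9 = 9, d_3 = (87 - 9^2)/1 = 6/1 = 6: (m_3, d_3) = (m_1, d_1) = (9, 6), so from here the quotients repeat a_1, a_2; the period length is 2.
Hence the expansion of sqrt(87) is a_0 = 9 followed by the repeating block 3, 18 (period 2).

[9; (3, 18)]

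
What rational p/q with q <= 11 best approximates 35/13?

27/10

Expand x = 35/13 as a continued fraction with the Euclidean algorithm:
  35 = 2*13 + 9, so a_0 = 2.
  13 = 1*9 + 4, so a_1 = 1.
  9 = 2*4 + 1, so a_2 = 2.
  4 = 4*1 + 0, so a_3 = 4.
so x = [2; 1, 2, 4].
Convergents (p_i = a_i*p_{i-1} + p_{i-2}, q_i = a_i*q_{i-1} + q_{i-2} with p_{-2}=0, p_{-1}=1, q_{-2}=1, q_{-1}=0), until the denominator exceeds 11:
  i=0: a_0=2, p_0 = 2*1 + 0 = 2, q_0 = 2*0 + 1 = 1.
  i=1: a_1=1, p_1 = 1*2 + 1 = 3, q_1 = 1*1 + 0 = 1.
  i=2: a_2=2, p_2 = 2*3 + 2 = 8, q_2 = 2*1 + 1 = 3.
  i=3: a_3=4, p_3 = 4*8 + 3 = 35, q_3 = 4*3 + 1 = 13.
q_3 = 13 > 11, so the last convergent with denominator <= 11 is p_2/q_2 = 8/3.
The closest fraction with denominator <= 11 is either p_2/q_2 or the intermediate fraction (k*p_2 + p_1)/(k*q_2 + q_1) with the largest k >= 1 whose denominator stays <= 11; these approach x as k grows, and every other convergent or intermediate fraction in range is farther away.
Largest k: floor((11 - q_1)/q_2) = floor((11 - 1)/3) = 3.
That gives (3*8 + 3)/(3*3 + 1) = 27/10.
Compare the errors: |x - 8/3| = |35*3 - 8*13|/(13*3) = 1/39, and |x - 27/10| = |35*10 - 27*13|/(13*10) = 1/130.
Cross-multiplying, 1*39 = 39 < 130 = 1*130, so 1/130 is smaller: the intermediate fraction 27/10 is closer to x than 8/3.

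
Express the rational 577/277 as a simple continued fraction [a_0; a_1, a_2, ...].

[2; 12, 23]

Run the Euclidean algorithm on 577 and 277; the successive quotients are the partial quotients a_0, a_1, ... (each step inverts the fractional part left over by the previous one):
  577 = 2*277 + 23, so a_0 = 2.
  277 = 12*23 + 1, so a_1 = 12.
  23 = 23*1 + 0, so a_2 = 23.
The remainder reaches 0 after 3 divisions, so the expansion has 3 partial quotients, read off in order.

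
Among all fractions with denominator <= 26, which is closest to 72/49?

25/17

Expand x = 72/49 as a continued fraction with the Euclidean algorithm:
  72 = 1*49 + 23, so a_0 = 1.
  49 = 2*23 + 3, so a_1 = 2.
  23 = 7*3 + 2, so a_2 = 7.
  3 = 1*2 + 1, so a_3 = 1.
  2 = 2*1 + 0, so a_4 = 2.
so x = [1; 2, 7, 1, 2].
Convergents (p_i = a_i*p_{i-1} + p_{i-2}, q_i = a_i*q_{i-1} + q_{i-2} with p_{-2}=0, p_{-1}=1, q_{-2}=1, q_{-1}=0), until the denominator exceeds 26:
  i=0: a_0=1, p_0 = 1*1 + 0 = 1, q_0 = 1*0 + 1 = 1.
  i=1: a_1=2, p_1 = 2*1 + 1 = 3, q_1 = 2*1 + 0 = 2.
  i=2: a_2=7, p_2 = 7*3 + 1 = 22, q_2 = 7*2 + 1 = 15.
  i=3: a_3=1, p_3 = 1*22 + 3 = 25, q_3 = 1*15 + 2 = 17.
  i=4: a_4=2, p_4 = 2*25 + 22 = 72, q_4 = 2*17 + 15 = 49.
q_4 = 49 > 26, so the last convergent with denominator <= 26 is p_3/q_3 = 25/17.
The closest fraction with denominator <= 26 is either p_3/q_3 or the intermediate fraction (k*p_3 + p_2)/(k*q_3 + q_2) with the largest k >= 1 whose denominator stays <= 26; these approach x as k grows, and every other convergent or intermediate fraction in range is farther away.
Largest k: floor((26 - q_2)/q_3) = floor((26 - 15)/17) = 0.
Since k = 0, no intermediate fraction beyond p_3/q_3 has denominator <= 26, so the convergent 25/17 is the closest (its error is |72*17 - 25*49|/(49*17) = 1/833).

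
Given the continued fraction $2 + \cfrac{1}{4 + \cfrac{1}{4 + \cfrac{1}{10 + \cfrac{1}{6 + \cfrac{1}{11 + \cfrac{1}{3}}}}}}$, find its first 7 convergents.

Using the convergent recurrence p_i = a_i*p_{i-1} + p_{i-2}, q_i = a_i*q_{i-1} + q_{i-2} with p_{-2}=0, p_{-1}=1, q_{-2}=1, q_{-1}=0:
  i=0: a_0=2, p_0 = 2*1 + 0 = 2, q_0 = 2*0 + 1 = 1.
  i=1: a_1=4, p_1 = 4*2 + 1 = 9, q_1 = 4*1 + 0 = 4.
  i=2: a_2=4, p_2 = 4*9 + 2 = 38, q_2 = 4*4 + 1 = 17.
  i=3: a_3=10, p_3 = 10*38 + 9 = 389, q_3 = 10*17 + 4 = 174.
  i=4: a_4=6, p_4 = 6*389 + 38 = 2372, q_4 = 6*174 + 17 = 1061.
  i=5: a_5=11, p_5 = 11*2372 + 389 = 26481, q_5 = 11*1061 + 174 = 11845.
  i=6: a_6=3, p_6 = 3*26481 + 2372 = 81815, q_6 = 3*11845 + 1061 = 36596.

2/1, 9/4, 38/17, 389/174, 2372/1061, 26481/11845, 81815/36596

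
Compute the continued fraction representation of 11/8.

[1; 2, 1, 2]

Run the Euclidean algorithm on 11 and 8; the successive quotients are the partial quotients a_0, a_1, ... (each step inverts the fractional part left over by the previous one):
  11 = 1*8 + 3, so a_0 = 1.
  8 = 2*3 + 2, so a_1 = 2.
  3 = 1*2 + 1, so a_2 = 1.
  2 = 2*1 + 0, so a_3 = 2.
The remainder reaches 0 after 4 divisions, so the expansion has 4 partial quotients, read off in order.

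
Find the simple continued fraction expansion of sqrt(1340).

Write x_i = (sqrt(1340) + m_i)/d_i with (m_0, d_0) = (0, 1). a_0 = floor(sqrt(1340)) = 36, since 36^2 = 1296 <= 1340 < 1369 = 37^2.
Iterate m_{i+1} = d_i*a_i - m_i, d_{i+1} = (1340 - m_{i+1}^2)/d_i, a_{i+1} = floor((a_0 + m_{i+1})/d_{i+1}):
  m_1 = 1*36 - 0 = 36, d_1 = (1340 - 36^2)/1 = 44/1 = 44, a_1 = floor((36 + 36)/44) = 1.
  m_2 = 44*1 - 36 = 8, d_2 = (1340 - 8^2)/44 = 1276/44 = 29, a_2 = floor((36 + 8)/29) = 1.
  m_3 = 29*1 - 8 = 21, d_3 = (1340 - 21^2)/29 = 899/29 = 31, a_3 = floor((36 + 21)/31) = 1.
  m_4 = 31*1 - 21 = 10, d_4 = (1340 - 10^2)/31 = 1240/31 = 40, a_4 = floor((36 + 10)/40) = 1.
  m_5 = 40*1 - 10 = 30, d_5 = (1340 - 30^2)/40 = 440/40 = 11, a_5 = floor((36 + 30)/11) = 6.
  m_6 = 11*6 - 30 = 36, d_6 = (1340 - 36^2)/11 = 44/11 = 4, a_6 = floor((36 + 36)/4) = 18.
  m_7 = 4*18 - 36 = 36, d_7 = (1340 - 36^2)/4 = 44/4 = 11, a_7 = floor((36 + 36)/11) = 6.
  m_8 = 11*6 - 36 = 30, d_8 = (1340 - 30^2)/11 = 440/11 = 40, a_8 = floor((36 + 30)/40) = 1.
  m_9 = 40*1 - 30 = 10, d_9 = (1340 - 10^2)/40 = 1240/40 = 31, a_9 = floor((36 + 10)/31) = 1.
  m_10 = 31*1 - 10 = 21, d_10 = (1340 - 21^2)/31 = 899/31 = 29, a_10 = floor((36 + 21)/29) = 1.
  m_11 = 29*1 - 21 = 8, d_11 = (1340 - 8^2)/29 = 1276/29 = 44, a_11 = floor((36 + 8)/44) = 1.
  m_12 = 44*1 - 8 = 36, d_12 = (1340 - 36^2)/44 = 44/44 = 1, a_12 = floor((36 + 36)/1) = 72.
  m_13 = 1*72 - 36 = 36, d_13 = (1340 - 36^2)/1 = 44/1 = 44: (m_13, d_13) = (m_1, d_1) = (36, 44), so from here the quotients repeat a_1, ..., a_12; the period length is 12.
Hence the expansion of sqrt(1340) is a_0 = 36 followed by the repeating block 1, 1, 1, 1, 6, 18, 6, 1, 1, 1, 1, 72 (period 12).

[36; (1, 1, 1, 1, 6, 18, 6, 1, 1, 1, 1, 72)]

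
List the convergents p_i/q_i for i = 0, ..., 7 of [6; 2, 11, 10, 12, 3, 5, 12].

Using the convergent recurrence p_i = a_i*p_{i-1} + p_{i-2}, q_i = a_i*q_{i-1} + q_{i-2} with p_{-2}=0, p_{-1}=1, q_{-2}=1, q_{-1}=0:
  i=0: a_0=6, p_0 = 6*1 + 0 = 6, q_0 = 6*0 + 1 = 1.
  i=1: a_1=2, p_1 = 2*6 + 1 = 13, q_1 = 2*1 + 0 = 2.
  i=2: a_2=11, p_2 = 11*13 + 6 = 149, q_2 = 11*2 + 1 = 23.
  i=3: a_3=10, p_3 = 10*149 + 13 = 1503, q_3 = 10*23 + 2 = 232.
  i=4: a_4=12, p_4 = 12*1503 + 149 = 18185, q_4 = 12*232 + 23 = 2807.
  i=5: a_5=3, p_5 = 3*18185 + 1503 = 56058, q_5 = 3*2807 + 232 = 8653.
  i=6: a_6=5, p_6 = 5*56058 + 18185 = 298475, q_6 = 5*8653 + 2807 = 46072.
  i=7: a_7=12, p_7 = 12*298475 + 56058 = 3637758, q_7 = 12*46072 + 8653 = 561517.

6/1, 13/2, 149/23, 1503/232, 18185/2807, 56058/8653, 298475/46072, 3637758/561517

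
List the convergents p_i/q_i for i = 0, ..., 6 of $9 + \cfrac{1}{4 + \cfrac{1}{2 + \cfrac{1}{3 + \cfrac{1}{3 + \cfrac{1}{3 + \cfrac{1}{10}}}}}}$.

Using the convergent recurrence p_i = a_i*p_{i-1} + p_{i-2}, q_i = a_i*q_{i-1} + q_{i-2} with p_{-2}=0, p_{-1}=1, q_{-2}=1, q_{-1}=0:
  i=0: a_0=9, p_0 = 9*1 + 0 = 9, q_0 = 9*0 + 1 = 1.
  i=1: a_1=4, p_1 = 4*9 + 1 = 37, q_1 = 4*1 + 0 = 4.
  i=2: a_2=2, p_2 = 2*37 + 9 = 83, q_2 = 2*4 + 1 = 9.
  i=3: a_3=3, p_3 = 3*83 + 37 = 286, q_3 = 3*9 + 4 = 31.
  i=4: a_4=3, p_4 = 3*286 + 83 = 941, q_4 = 3*31 + 9 = 102.
  i=5: a_5=3, p_5 = 3*941 + 286 = 3109, q_5 = 3*102 + 31 = 337.
  i=6: a_6=10, p_6 = 10*3109 + 941 = 32031, q_6 = 10*337 + 102 = 3472.

9/1, 37/4, 83/9, 286/31, 941/102, 3109/337, 32031/3472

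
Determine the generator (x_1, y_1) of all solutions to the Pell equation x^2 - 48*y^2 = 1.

(x, y) = (7, 1)

First expand sqrt(48) as a continued fraction. With x_i = (sqrt(48) + m_i)/d_i and (m_0, d_0) = (0, 1): a_0 = floor(sqrt(48)) = 6, since 6^2 = 36 <= 48 < 49 = 7^2.
Iterate m_{i+1} = d_i*a_i - m_i, d_{i+1} = (48 - m_{i+1}^2)/d_i, a_{i+1} = floor((a_0 + m_{i+1})/d_{i+1}):
  m_1 = 1*6 - 0 = 6, d_1 = (48 - 6^2)/1 = 12/1 = 12, a_1 = floor((6 + 6)/12) = 1.
  m_2 = 12*1 - 6 = 6, d_2 = (48 - 6^2)/12 = 12/12 = 1, a_2 = floor((6 + 6)/1) = 12.
  m_3 = 1*12 - 6 = 6, d_3 = (48 - 6^2)/1 = 12/1 = 12: (m_3, d_3) = (m_1, d_1) = (6, 12), so from here the quotients repeat a_1, a_2; the period length is 2.
So sqrt(48) = [6; (1, 12)] with period length k = 2.
k is even, so the fundamental solution of x^2 - 48y^2 = 1 is (p_{k-1}, q_{k-1}) = (p_1, q_1); compute convergents through index 1.
Convergents (p_i = a_i*p_{i-1} + p_{i-2}, q_i = a_i*q_{i-1} + q_{i-2} with p_{-2}=0, p_{-1}=1, q_{-2}=1, q_{-1}=0):
  i=0: a_0=6, p_0 = 6*1 + 0 = 6, q_0 = 6*0 + 1 = 1.
  i=1: a_1=1, p_1 = 1*6 + 1 = 7, q_1 = 1*1 + 0 = 1.
Check: 7^2 - 48*1^2 = 49 - 48 = 1, so (x, y) = (7, 1) solves the equation, and by the theorem it is the least positive solution.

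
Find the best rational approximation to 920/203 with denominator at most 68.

Expand x = 920/203 as a continued fraction with the Euclidean algorithm:
  920 = 4*203 + 108, so a_0 = 4.
  203 = 1*108 + 95, so a_1 = 1.
  108 = 1*95 + 13, so a_2 = 1.
  95 = 7*13 + 4, so a_3 = 7.
  13 = 3*4 + 1, so a_4 = 3.
  4 = 4*1 + 0, so a_5 = 4.
so x = [4; 1, 1, 7, 3, 4].
Convergents (p_i = a_i*p_{i-1} + p_{i-2}, q_i = a_i*q_{i-1} + q_{i-2} with p_{-2}=0, p_{-1}=1, q_{-2}=1, q_{-1}=0), until the denominator exceeds 68:
  i=0: a_0=4, p_0 = 4*1 + 0 = 4, q_0 = 4*0 + 1 = 1.
  i=1: a_1=1, p_1 = 1*4 + 1 = 5, q_1 = 1*1 + 0 = 1.
  i=2: a_2=1, p_2 = 1*5 + 4 = 9, q_2 = 1*1 + 1 = 2.
  i=3: a_3=7, p_3 = 7*9 + 5 = 68, q_3 = 7*2 + 1 = 15.
  i=4: a_4=3, p_4 = 3*68 + 9 = 213, q_4 = 3*15 + 2 = 47.
  i=5: a_5=4, p_5 = 4*213 + 68 = 920, q_5 = 4*47 + 15 = 203.
q_5 = 203 > 68, so the last convergent with denominator <= 68 is p_4/q_4 = 213/47.
The closest fraction with denominator <= 68 is either p_4/q_4 or the intermediate fraction (k*p_4 + p_3)/(k*q_4 + q_3) with the largest k >= 1 whose denominator stays <= 68; these approach x as k grows, and every other convergent or intermediate fraction in range is farther away.
Largest k: floor((68 - q_3)/q_4) = floor((68 - 15)/47) = 1.
That gives (1*213 + 68)/(1*47 + 15) = 281/62.
Compare the errors: |x - 213/47| = |920*47 - 213*203|/(203*47) = 1/9541, and |x - 281/62| = |920*62 - 281*203|/(203*62) = 3/12586.
Cross-multiplying, 1*12586 = 12586 < 28623 = 3*9541, so 1/9541 is smaller: the convergent 213/47 is closer to x than 281/62.

213/47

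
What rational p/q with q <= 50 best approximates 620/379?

Expand x = 620/379 as a continued fraction with the Euclidean algorithm:
  620 = 1*379 + 241, so a_0 = 1.
  379 = 1*241 + 138, so a_1 = 1.
  241 = 1*138 + 103, so a_2 = 1.
  138 = 1*103 + 35, so a_3 = 1.
  103 = 2*35 + 33, so a_4 = 2.
  35 = 1*33 + 2, so a_5 = 1.
  33 = 16*2 + 1, so a_6 = 16.
  2 = 2*1 + 0, so a_7 = 2.
so x = [1; 1, 1, 1, 2, 1, 16, 2].
Convergents (p_i = a_i*p_{i-1} + p_{i-2}, q_i = a_i*q_{i-1} + q_{i-2} with p_{-2}=0, p_{-1}=1, q_{-2}=1, q_{-1}=0), until the denominator exceeds 50:
  i=0: a_0=1, p_0 = 1*1 + 0 = 1, q_0 = 1*0 + 1 = 1.
  i=1: a_1=1, p_1 = 1*1 + 1 = 2, q_1 = 1*1 + 0 = 1.
  i=2: a_2=1, p_2 = 1*2 + 1 = 3, q_2 = 1*1 + 1 = 2.
  i=3: a_3=1, p_3 = 1*3 + 2 = 5, q_3 = 1*2 + 1 = 3.
  i=4: a_4=2, p_4 = 2*5 + 3 = 13, q_4 = 2*3 + 2 = 8.
  i=5: a_5=1, p_5 = 1*13 + 5 = 18, q_5 = 1*8 + 3 = 11.
  i=6: a_6=16, p_6 = 16*18 + 13 = 301, q_6 = 16*11 + 8 = 184.
q_6 = 184 > 50, so the last convergent with denominator <= 50 is p_5/q_5 = 18/11.
The closest fraction with denominator <= 50 is either p_5/q_5 or the intermediate fraction (k*p_5 + p_4)/(k*q_5 + q_4) with the largest k >= 1 whose denominator stays <= 50; these approach x as k grows, and every other convergent or intermediate fraction in range is farther away.
Largest k: floor((50 - q_4)/q_5) = floor((50 - 8)/11) = 3.
That gives (3*18 + 13)/(3*11 + 8) = 67/41.
Compare the errors: |x - 18/11| = |620*11 - 18*379|/(379*11) = 2/4169, and |x - 67/41| = |620*41 - 67*379|/(379*41) = 27/15539.
Cross-multiplying, 2*15539 = 31078 < 112563 = 27*4169, so 2/4169 is smaller: the convergent 18/11 is closer to x than 67/41.

18/11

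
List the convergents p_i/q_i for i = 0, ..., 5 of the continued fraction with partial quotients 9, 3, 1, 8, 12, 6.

9/1, 28/3, 37/4, 324/35, 3925/424, 23874/2579

Using the convergent recurrence p_i = a_i*p_{i-1} + p_{i-2}, q_i = a_i*q_{i-1} + q_{i-2} with p_{-2}=0, p_{-1}=1, q_{-2}=1, q_{-1}=0:
  i=0: a_0=9, p_0 = 9*1 + 0 = 9, q_0 = 9*0 + 1 = 1.
  i=1: a_1=3, p_1 = 3*9 + 1 = 28, q_1 = 3*1 + 0 = 3.
  i=2: a_2=1, p_2 = 1*28 + 9 = 37, q_2 = 1*3 + 1 = 4.
  i=3: a_3=8, p_3 = 8*37 + 28 = 324, q_3 = 8*4 + 3 = 35.
  i=4: a_4=12, p_4 = 12*324 + 37 = 3925, q_4 = 12*35 + 4 = 424.
  i=5: a_5=6, p_5 = 6*3925 + 324 = 23874, q_5 = 6*424 + 35 = 2579.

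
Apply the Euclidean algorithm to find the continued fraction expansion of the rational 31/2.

Run the Euclidean algorithm on 31 and 2; the successive quotients are the partial quotients a_0, a_1, ... (each step inverts the fractional part left over by the previous one):
  31 = 15*2 + 1, so a_0 = 15.
  2 = 2*1 + 0, so a_1 = 2.
The remainder reaches 0 after 2 divisions, so the expansion has 2 partial quotients, read off in order.

[15; 2]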